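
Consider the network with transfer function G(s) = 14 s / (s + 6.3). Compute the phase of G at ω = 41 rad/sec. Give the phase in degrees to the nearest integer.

∠(j41) = 90.00°
∠(j41 + 6.3) = arctan(41/6.3) = 81.26°
∠G(j41) = 90.00° − 81.26° = 8.74°

9°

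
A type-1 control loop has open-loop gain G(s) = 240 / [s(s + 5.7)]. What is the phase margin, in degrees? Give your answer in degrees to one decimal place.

20.8°

Gain crossover: |G(jω)| = 1 at ω ≈ 15 rad/sec.
∠G(j15) = −90° − arctan(15/5.7) ≈ -159.16°
PM = 180° + (-159.16°) = 20.84°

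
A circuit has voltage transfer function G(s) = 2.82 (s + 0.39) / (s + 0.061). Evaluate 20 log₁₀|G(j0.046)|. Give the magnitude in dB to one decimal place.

|j0.046 + 0.39| = √(0.046² + 0.39²) = 0.3927
|j0.046 + 0.061| = √(0.046² + 0.061²) = 0.0764
|G(j0.046)| = 2.82 × 0.3927 / 0.0764 = 14.495
20 log₁₀(14.495) = 23.22 dB

23.2 dB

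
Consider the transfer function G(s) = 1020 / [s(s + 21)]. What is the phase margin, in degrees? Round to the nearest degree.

Gain crossover: |G(jω)| = 1 at ω ≈ 28.7 rad/sec.
∠G(j28.7) = −90° − arctan(28.7/21) ≈ -143.80°
PM = 180° + (-143.80°) = 36.20°

36°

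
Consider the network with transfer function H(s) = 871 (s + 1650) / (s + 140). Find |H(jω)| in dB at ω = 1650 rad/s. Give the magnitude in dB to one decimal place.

|j1650 + 1650| = √(1650² + 1650²) = 2333
|j1650 + 140| = √(1650² + 140²) = 1656
|H(j1650)| = 871 × 2333 / 1656 = 1227.4
20 log₁₀(1227.4) = 61.78 dB

61.8 dB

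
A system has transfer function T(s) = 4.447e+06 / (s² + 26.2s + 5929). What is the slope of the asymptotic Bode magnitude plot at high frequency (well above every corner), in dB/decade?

With 0 zeros and 2 poles, the high-frequency asymptotic slope is 20 × (0 − 2) = -40 dB/decade.

-40 dB/decade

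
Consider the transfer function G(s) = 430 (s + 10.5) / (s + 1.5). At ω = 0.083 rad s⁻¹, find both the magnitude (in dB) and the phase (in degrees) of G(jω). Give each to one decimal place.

|G| = 69.6 dB, ∠G = -2.7°

|j0.083 + 10.5| = √(0.083² + 10.5²) = 10.5
|j0.083 + 1.5| = √(0.083² + 1.5²) = 1.502
|G(j0.083)| = 430 × 10.5 / 1.502 = 3005.5
20 log₁₀(3005.5) = 69.56 dB
∠(j0.083 + 10.5) = arctan(0.083/10.5) = 0.45°
∠(j0.083 + 1.5) = arctan(0.083/1.5) = 3.17°
∠G(j0.083) = 0.45° − 3.17° = -2.71°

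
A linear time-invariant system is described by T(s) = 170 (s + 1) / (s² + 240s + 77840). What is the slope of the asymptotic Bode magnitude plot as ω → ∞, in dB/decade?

With 1 zero and 2 poles, the high-frequency asymptotic slope is 20 × (1 − 2) = -20 dB/decade.

-20 dB/decade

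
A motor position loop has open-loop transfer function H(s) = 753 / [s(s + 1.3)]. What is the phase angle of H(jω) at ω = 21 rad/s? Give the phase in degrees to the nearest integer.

∠(j21 + 1.3) = arctan(21/1.3) = 86.46°
∠(j21) = 90.00°
∠H(j21) = − (86.46° + 90.00°) = -176.46°

-176°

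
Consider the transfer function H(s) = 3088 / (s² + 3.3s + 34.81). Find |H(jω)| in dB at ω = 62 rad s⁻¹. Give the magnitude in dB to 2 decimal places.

|(j62)² + 3.3(j62) + 34.81| = |-3809.2 + j204.6| = 3815
|H(j62)| = 3088 / 3815 = 0.8095
20 log₁₀(0.8095) = -1.836 dB

-1.84 dB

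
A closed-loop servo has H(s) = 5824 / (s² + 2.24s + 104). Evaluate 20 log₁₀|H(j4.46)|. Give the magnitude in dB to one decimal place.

36.7 dB

|(j4.46)² + 2.24(j4.46) + 104| = |84.108 + j9.9904| = 84.7
|H(j4.46)| = 5824 / 84.7 = 68.761
20 log₁₀(68.761) = 36.75 dB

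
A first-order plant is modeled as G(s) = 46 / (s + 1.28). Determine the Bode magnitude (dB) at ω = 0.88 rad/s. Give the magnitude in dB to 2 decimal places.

29.43 dB

|j0.88 + 1.28| = √(0.88² + 1.28²) = 1.553
|G(j0.88)| = 46 / 1.553 = 29.614
20 log₁₀(29.614) = 29.430 dB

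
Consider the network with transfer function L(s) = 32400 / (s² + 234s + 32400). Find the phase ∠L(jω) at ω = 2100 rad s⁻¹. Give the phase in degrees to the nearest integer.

∠[(j2100)² + 234(j2100) + 32400] = ∠[-4.3776e+06 + j4.914e+05] = 173.60°
∠L(j2100) = −173.60° = -173.60°

-174 deg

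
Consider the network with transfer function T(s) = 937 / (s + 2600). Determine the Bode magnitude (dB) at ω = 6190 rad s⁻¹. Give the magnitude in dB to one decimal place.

-17.1 dB

|j6190 + 2600| = √(6190² + 2600²) = 6714
|T(j6190)| = 937 / 6714 = 0.13956
20 log₁₀(0.13956) = -17.10 dB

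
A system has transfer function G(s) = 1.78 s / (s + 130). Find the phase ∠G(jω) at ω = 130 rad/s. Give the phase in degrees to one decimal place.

45.0°

∠(j130) = 90.00°
∠(j130 + 130) = arctan(130/130) = 45.00°
∠G(j130) = 90.00° − 45.00° = 45.00°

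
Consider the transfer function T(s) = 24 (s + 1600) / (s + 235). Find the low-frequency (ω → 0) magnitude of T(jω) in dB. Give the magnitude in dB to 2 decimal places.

44.27 dB

T(0) = 24 × 1600 / 235 = 163.4
20 log₁₀(163.4) = 44.265 dB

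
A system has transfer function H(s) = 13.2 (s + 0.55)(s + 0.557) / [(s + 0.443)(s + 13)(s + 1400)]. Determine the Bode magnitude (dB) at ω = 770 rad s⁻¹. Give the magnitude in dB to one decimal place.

-41.7 dB

|j770 + 0.55| = √(770² + 0.55²) = 770
|j770 + 0.557| = √(770² + 0.557²) = 770
|j770 + 0.443| = √(770² + 0.443²) = 770
|j770 + 13| = √(770² + 13²) = 770.1
|j770 + 1400| = √(770² + 1400²) = 1598
|H(j770)| = 13.2 × 770 × 770 / (770 × 770.1 × 1598) = 0.0082603
20 log₁₀(0.0082603) = -41.66 dB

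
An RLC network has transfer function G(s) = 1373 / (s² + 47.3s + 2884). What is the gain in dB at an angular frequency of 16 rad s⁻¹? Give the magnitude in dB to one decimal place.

|(j16)² + 47.3(j16) + 2884| = |2628 + j756.8| = 2735
|G(j16)| = 1373 / 2735 = 0.50205
20 log₁₀(0.50205) = -5.99 dB

-6.0 dB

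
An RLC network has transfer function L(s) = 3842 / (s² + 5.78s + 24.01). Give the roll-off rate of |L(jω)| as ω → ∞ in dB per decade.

With 0 zeros and 2 poles, the high-frequency asymptotic slope is 20 × (0 − 2) = -40 dB/decade.

-40 dB/decade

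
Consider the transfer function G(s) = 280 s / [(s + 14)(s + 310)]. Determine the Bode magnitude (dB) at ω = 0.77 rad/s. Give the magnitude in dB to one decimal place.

-26.1 dB

|j0.77| = 0.77
|j0.77 + 14| = √(0.77² + 14²) = 14.02
|j0.77 + 310| = √(0.77² + 310²) = 310
|G(j0.77)| = 280 × 0.77 / (14.02 × 310) = 0.049602
20 log₁₀(0.049602) = -26.09 dB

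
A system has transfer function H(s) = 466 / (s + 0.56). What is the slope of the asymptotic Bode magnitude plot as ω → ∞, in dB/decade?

-20 dB/decade

With 0 zeros and 1 pole, the high-frequency asymptotic slope is 20 × (0 − 1) = -20 dB/decade.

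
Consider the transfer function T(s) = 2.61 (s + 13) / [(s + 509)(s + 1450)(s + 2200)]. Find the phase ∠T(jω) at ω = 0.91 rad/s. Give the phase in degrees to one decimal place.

3.8°

∠(j0.91 + 13) = arctan(0.91/13) = 4.00°
∠(j0.91 + 509) = arctan(0.91/509) = 0.10°
∠(j0.91 + 1450) = arctan(0.91/1450) = 0.04°
∠(j0.91 + 2200) = arctan(0.91/2200) = 0.02°
∠T(j0.91) = 4.00° − (0.10° + 0.04° + 0.02°) = 3.84°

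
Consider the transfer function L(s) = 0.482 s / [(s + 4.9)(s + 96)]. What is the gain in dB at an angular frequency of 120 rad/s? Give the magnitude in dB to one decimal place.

|j120| = 120
|j120 + 4.9| = √(120² + 4.9²) = 120.1
|j120 + 96| = √(120² + 96²) = 153.7
|L(j120)| = 0.482 × 120 / (120.1 × 153.7) = 0.0031339
20 log₁₀(0.0031339) = -50.08 dB

-50.1 dB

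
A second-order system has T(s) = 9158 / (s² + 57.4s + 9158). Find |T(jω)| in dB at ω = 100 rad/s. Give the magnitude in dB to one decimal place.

|(j100)² + 57.4(j100) + 9158| = |-842 + j5740| = 5801
|T(j100)| = 9158 / 5801 = 1.5786
20 log₁₀(1.5786) = 3.97 dB

4.0 dB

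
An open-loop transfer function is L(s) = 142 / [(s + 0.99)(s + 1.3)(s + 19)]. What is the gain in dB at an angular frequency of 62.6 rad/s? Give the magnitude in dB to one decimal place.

-65.1 dB

|j62.6 + 0.99| = √(62.6² + 0.99²) = 62.61
|j62.6 + 1.3| = √(62.6² + 1.3²) = 62.61
|j62.6 + 19| = √(62.6² + 19²) = 65.42
|L(j62.6)| = 142 / (62.61 × 62.61 × 65.42) = 0.00055371
20 log₁₀(0.00055371) = -65.13 dB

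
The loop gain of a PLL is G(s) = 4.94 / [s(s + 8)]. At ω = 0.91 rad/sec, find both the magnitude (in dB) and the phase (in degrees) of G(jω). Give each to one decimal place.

|j0.91 + 8| = √(0.91² + 8²) = 8.052
|j0.91| = 0.91
|G(j0.91)| = 4.94 / (8.052 × 0.91) = 0.67422
20 log₁₀(0.67422) = -3.42 dB
∠(j0.91 + 8) = arctan(0.91/8) = 6.49°
∠(j0.91) = 90.00°
∠G(j0.91) = − (6.49° + 90.00°) = -96.49°

|G| = -3.4 dB, ∠G = -96.5°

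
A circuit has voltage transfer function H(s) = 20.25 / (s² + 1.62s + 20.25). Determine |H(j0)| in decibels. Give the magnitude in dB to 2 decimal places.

0.00 dB

H(0) = 20.25 / 20.25 = 1
20 log₁₀(1) = 0.000 dB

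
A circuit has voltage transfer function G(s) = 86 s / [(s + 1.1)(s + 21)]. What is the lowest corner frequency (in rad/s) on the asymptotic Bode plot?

Break frequencies occur at each pole and zero magnitude: 1.1 rad/s, 21 rad/s.
The lowest is 1.1 rad/s.

1.1 rad/s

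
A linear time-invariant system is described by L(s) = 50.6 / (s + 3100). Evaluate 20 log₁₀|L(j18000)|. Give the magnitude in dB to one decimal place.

-51.1 dB

|j18000 + 3100| = √(18000² + 3100²) = 1.826e+04
|L(j18000)| = 50.6 / 1.826e+04 = 0.0027703
20 log₁₀(0.0027703) = -51.15 dB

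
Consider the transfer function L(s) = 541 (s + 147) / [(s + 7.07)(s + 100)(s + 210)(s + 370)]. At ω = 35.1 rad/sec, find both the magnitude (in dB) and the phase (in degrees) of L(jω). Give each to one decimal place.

|j35.1 + 147| = √(35.1² + 147²) = 151.1
|j35.1 + 7.07| = √(35.1² + 7.07²) = 35.8
|j35.1 + 100| = √(35.1² + 100²) = 106
|j35.1 + 210| = √(35.1² + 210²) = 212.9
|j35.1 + 370| = √(35.1² + 370²) = 371.7
|L(j35.1)| = 541 × 151.1 / (35.8 × 106 × 212.9 × 371.7) = 0.00027229
20 log₁₀(0.00027229) = -71.30 dB
∠(j35.1 + 147) = arctan(35.1/147) = 13.43°
∠(j35.1 + 7.07) = arctan(35.1/7.07) = 78.61°
∠(j35.1 + 100) = arctan(35.1/100) = 19.34°
∠(j35.1 + 210) = arctan(35.1/210) = 9.49°
∠(j35.1 + 370) = arctan(35.1/370) = 5.42°
∠L(j35.1) = 13.43° − (78.61° + 19.34° + 9.49° + 5.42°) = -99.43°

|L| = -71.3 dB, ∠L = -99.4°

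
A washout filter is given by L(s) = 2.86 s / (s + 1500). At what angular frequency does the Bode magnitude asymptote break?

The single real pole at s = −1500 gives a corner at ω = 1500 rad/s.

1500 rad/s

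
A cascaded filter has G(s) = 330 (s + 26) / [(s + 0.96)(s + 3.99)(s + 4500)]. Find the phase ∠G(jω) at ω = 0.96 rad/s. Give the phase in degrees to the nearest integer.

-56°

∠(j0.96 + 26) = arctan(0.96/26) = 2.11°
∠(j0.96 + 0.96) = arctan(0.96/0.96) = 45.00°
∠(j0.96 + 3.99) = arctan(0.96/3.99) = 13.53°
∠(j0.96 + 4500) = arctan(0.96/4500) = 0.01°
∠G(j0.96) = 2.11° − (45.00° + 13.53° + 0.01°) = -56.43°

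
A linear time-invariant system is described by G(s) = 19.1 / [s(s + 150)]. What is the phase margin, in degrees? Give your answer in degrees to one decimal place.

Gain crossover: |G(jω)| = 1 at ω ≈ 0.127 rad s⁻¹.
∠G(j0.127) = −90° − arctan(0.127/150) ≈ -90.05°
PM = 180° + (-90.05°) = 89.95°

90.0 deg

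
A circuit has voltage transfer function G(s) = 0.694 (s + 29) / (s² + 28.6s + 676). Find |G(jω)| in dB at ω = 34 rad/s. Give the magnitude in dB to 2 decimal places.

-30.87 dB

|j34 + 29| = √(34² + 29²) = 44.69
|(j34)² + 28.6(j34) + 676| = |-480 + j972.4| = 1084
|G(j34)| = 0.694 × 44.69 / 1084 = 0.028599
20 log₁₀(0.028599) = -30.873 dB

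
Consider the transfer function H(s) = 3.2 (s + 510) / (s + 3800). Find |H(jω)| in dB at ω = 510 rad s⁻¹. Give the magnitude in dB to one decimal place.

-4.4 dB

|j510 + 510| = √(510² + 510²) = 721.2
|j510 + 3800| = √(510² + 3800²) = 3834
|H(j510)| = 3.2 × 721.2 / 3834 = 0.60197
20 log₁₀(0.60197) = -4.41 dB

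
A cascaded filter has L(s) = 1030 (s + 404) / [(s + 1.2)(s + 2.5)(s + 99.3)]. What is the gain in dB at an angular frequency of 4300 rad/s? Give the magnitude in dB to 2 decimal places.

-85.05 dB

|j4300 + 404| = √(4300² + 404²) = 4319
|j4300 + 1.2| = √(4300² + 1.2²) = 4300
|j4300 + 2.5| = √(4300² + 2.5²) = 4300
|j4300 + 99.3| = √(4300² + 99.3²) = 4301
|L(j4300)| = 1030 × 4319 / (4300 × 4300 × 4301) = 5.5936e-05
20 log₁₀(5.5936e-05) = -85.046 dB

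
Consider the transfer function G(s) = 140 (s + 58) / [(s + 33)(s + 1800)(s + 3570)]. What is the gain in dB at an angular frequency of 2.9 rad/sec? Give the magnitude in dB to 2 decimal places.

|j2.9 + 58| = √(2.9² + 58²) = 58.07
|j2.9 + 33| = √(2.9² + 33²) = 33.13
|j2.9 + 1800| = √(2.9² + 1800²) = 1800
|j2.9 + 3570| = √(2.9² + 3570²) = 3570
|G(j2.9)| = 140 × 58.07 / (33.13 × 1800 × 3570) = 3.8192e-05
20 log₁₀(3.8192e-05) = -88.361 dB

-88.36 dB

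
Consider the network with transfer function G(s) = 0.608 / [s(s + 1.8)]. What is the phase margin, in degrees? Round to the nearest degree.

Gain crossover: |G(jω)| = 1 at ω ≈ 0.332 rad s⁻¹.
∠G(j0.332) = −90° − arctan(0.332/1.8) ≈ -100.46°
PM = 180° + (-100.46°) = 79.54°

80 deg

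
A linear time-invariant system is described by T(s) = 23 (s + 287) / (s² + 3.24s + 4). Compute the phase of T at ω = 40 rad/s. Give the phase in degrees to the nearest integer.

∠(j40 + 287) = arctan(40/287) = 7.93°
∠[(j40)² + 3.24(j40) + 4] = ∠[-1596 + j129.6] = 175.36°
∠T(j40) = 7.93° − 175.36° = -167.42°

-167 deg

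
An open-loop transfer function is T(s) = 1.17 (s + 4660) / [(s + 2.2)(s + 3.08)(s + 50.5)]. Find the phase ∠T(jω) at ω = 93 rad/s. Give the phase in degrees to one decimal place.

-237.1°

∠(j93 + 4660) = arctan(93/4660) = 1.14°
∠(j93 + 2.2) = arctan(93/2.2) = 88.64°
∠(j93 + 3.08) = arctan(93/3.08) = 88.10°
∠(j93 + 50.5) = arctan(93/50.5) = 61.50°
∠T(j93) = 1.14° − (88.64° + 88.10° + 61.50°) = -237.10°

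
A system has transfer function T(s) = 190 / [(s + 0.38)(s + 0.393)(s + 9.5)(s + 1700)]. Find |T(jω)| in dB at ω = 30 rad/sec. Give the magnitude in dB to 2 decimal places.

|j30 + 0.38| = √(30² + 0.38²) = 30
|j30 + 0.393| = √(30² + 0.393²) = 30
|j30 + 9.5| = √(30² + 9.5²) = 31.47
|j30 + 1700| = √(30² + 1700²) = 1700
|T(j30)| = 190 / (30 × 30 × 31.47 × 1700) = 3.945e-06
20 log₁₀(3.945e-06) = -108.079 dB

-108.08 dB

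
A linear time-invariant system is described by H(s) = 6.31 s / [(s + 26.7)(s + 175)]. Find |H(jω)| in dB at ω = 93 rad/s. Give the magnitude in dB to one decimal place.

|j93| = 93
|j93 + 26.7| = √(93² + 26.7²) = 96.76
|j93 + 175| = √(93² + 175²) = 198.2
|H(j93)| = 6.31 × 93 / (96.76 × 198.2) = 0.030604
20 log₁₀(0.030604) = -30.28 dB

-30.3 dB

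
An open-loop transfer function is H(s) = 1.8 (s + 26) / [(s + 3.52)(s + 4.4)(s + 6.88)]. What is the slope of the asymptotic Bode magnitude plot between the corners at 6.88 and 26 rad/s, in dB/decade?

In this band the factors already past their corner are: pole at 3.52, pole at 4.4, pole at 6.88; net slope = -60 dB/decade.

-60 dB/decade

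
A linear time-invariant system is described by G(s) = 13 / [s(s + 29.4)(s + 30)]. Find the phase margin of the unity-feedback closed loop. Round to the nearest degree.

Gain crossover: |G(jω)| = 1 at ω ≈ 0.0147 rad s⁻¹.
∠G(j0.0147) = −90° − arctan(0.0147/29.4) − arctan(0.0147/30) ≈ -90.06°
PM = 180° + (-90.06°) = 89.94°

90 deg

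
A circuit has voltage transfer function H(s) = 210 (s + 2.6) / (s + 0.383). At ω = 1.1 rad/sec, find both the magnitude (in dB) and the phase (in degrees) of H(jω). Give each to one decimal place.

|H| = 54.1 dB, ∠H = -47.9 deg

|j1.1 + 2.6| = √(1.1² + 2.6²) = 2.823
|j1.1 + 0.383| = √(1.1² + 0.383²) = 1.165
|H(j1.1)| = 210 × 2.823 / 1.165 = 508.99
20 log₁₀(508.99) = 54.13 dB
∠(j1.1 + 2.6) = arctan(1.1/2.6) = 22.93°
∠(j1.1 + 0.383) = arctan(1.1/0.383) = 70.80°
∠H(j1.1) = 22.93° − 70.80° = -47.87°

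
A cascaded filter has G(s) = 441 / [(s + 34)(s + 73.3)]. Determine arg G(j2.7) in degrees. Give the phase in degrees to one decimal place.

∠(j2.7 + 34) = arctan(2.7/34) = 4.54°
∠(j2.7 + 73.3) = arctan(2.7/73.3) = 2.11°
∠G(j2.7) = − (4.54° + 2.11°) = -6.65°

-6.6°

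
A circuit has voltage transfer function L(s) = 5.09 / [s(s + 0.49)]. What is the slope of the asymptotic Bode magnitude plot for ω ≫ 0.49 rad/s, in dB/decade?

With 0 zeros and 2 poles, the high-frequency asymptotic slope is 20 × (0 − 2) = -40 dB/decade.

-40 dB/decade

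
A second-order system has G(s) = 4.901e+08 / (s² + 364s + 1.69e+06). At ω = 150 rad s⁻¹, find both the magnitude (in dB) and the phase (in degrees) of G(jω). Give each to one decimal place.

|G| = 49.4 dB, ∠G = -1.9°

|(j150)² + 364(j150) + 1.69e+06| = |1.6675e+06 + j54600| = 1.668e+06
|G(j150)| = 4.901e+08 / 1.668e+06 = 293.76
20 log₁₀(293.76) = 49.36 dB
∠[(j150)² + 364(j150) + 1.69e+06] = ∠[1.6675e+06 + j54600] = 1.88°
∠G(j150) = −1.88° = -1.88°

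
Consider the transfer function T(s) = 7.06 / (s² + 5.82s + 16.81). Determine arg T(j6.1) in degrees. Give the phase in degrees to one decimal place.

∠[(j6.1)² + 5.82(j6.1) + 16.81] = ∠[-20.4 + j35.502] = 119.88°
∠T(j6.1) = −119.88° = -119.88°

-119.9°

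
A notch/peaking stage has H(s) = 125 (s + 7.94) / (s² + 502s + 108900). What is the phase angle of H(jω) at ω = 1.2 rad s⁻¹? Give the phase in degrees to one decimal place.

∠(j1.2 + 7.94) = arctan(1.2/7.94) = 8.59°
∠[(j1.2)² + 502(j1.2) + 108900] = ∠[1.089e+05 + j602.4] = 0.32°
∠H(j1.2) = 8.59° − 0.32° = 8.28°

8.3°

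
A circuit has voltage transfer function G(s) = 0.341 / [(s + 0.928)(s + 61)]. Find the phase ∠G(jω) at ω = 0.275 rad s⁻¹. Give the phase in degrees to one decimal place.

-16.8°

∠(j0.275 + 0.928) = arctan(0.275/0.928) = 16.51°
∠(j0.275 + 61) = arctan(0.275/61) = 0.26°
∠G(j0.275) = − (16.51° + 0.26°) = -16.76°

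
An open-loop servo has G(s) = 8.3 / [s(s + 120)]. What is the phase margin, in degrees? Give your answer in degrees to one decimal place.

Gain crossover: |G(jω)| = 1 at ω ≈ 0.0692 rad s⁻¹.
∠G(j0.0692) = −90° − arctan(0.0692/120) ≈ -90.03°
PM = 180° + (-90.03°) = 89.97°

90.0°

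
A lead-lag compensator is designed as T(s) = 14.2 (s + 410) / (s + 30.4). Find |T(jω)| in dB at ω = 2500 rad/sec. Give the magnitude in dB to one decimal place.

|j2500 + 410| = √(2500² + 410²) = 2533
|j2500 + 30.4| = √(2500² + 30.4²) = 2500
|T(j2500)| = 14.2 × 2533 / 2500 = 14.389
20 log₁₀(14.389) = 23.16 dB

23.2 dB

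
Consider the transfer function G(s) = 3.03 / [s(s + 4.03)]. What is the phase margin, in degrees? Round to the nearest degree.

Gain crossover: |G(jω)| = 1 at ω ≈ 0.74 rad s⁻¹.
∠G(j0.74) = −90° − arctan(0.74/4.03) ≈ -100.40°
PM = 180° + (-100.40°) = 79.60°

80°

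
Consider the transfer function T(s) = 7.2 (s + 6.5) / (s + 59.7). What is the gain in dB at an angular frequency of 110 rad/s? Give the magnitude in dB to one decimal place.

|j110 + 6.5| = √(110² + 6.5²) = 110.2
|j110 + 59.7| = √(110² + 59.7²) = 125.2
|T(j110)| = 7.2 × 110.2 / 125.2 = 6.3391
20 log₁₀(6.3391) = 16.04 dB

16.0 dB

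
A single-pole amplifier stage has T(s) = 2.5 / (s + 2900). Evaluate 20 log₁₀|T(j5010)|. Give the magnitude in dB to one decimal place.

-67.3 dB

|j5010 + 2900| = √(5010² + 2900²) = 5789
|T(j5010)| = 2.5 / 5789 = 0.00043187
20 log₁₀(0.00043187) = -67.29 dB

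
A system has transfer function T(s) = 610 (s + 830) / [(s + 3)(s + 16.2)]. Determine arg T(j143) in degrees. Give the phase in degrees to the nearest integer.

-163°

∠(j143 + 830) = arctan(143/830) = 9.78°
∠(j143 + 3) = arctan(143/3) = 88.80°
∠(j143 + 16.2) = arctan(143/16.2) = 83.54°
∠T(j143) = 9.78° − (88.80° + 83.54°) = -162.56°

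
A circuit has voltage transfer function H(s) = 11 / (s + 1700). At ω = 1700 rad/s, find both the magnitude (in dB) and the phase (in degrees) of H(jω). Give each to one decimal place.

|j1700 + 1700| = √(1700² + 1700²) = 2404
|H(j1700)| = 11 / 2404 = 0.0045754
20 log₁₀(0.0045754) = -46.79 dB
∠(j1700 + 1700) = arctan(1700/1700) = 45.00°
∠H(j1700) = −45.00° = -45.00°

|H| = -46.8 dB, ∠H = -45.0°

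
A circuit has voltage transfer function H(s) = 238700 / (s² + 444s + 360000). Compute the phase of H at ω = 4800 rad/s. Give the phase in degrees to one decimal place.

-174.6°

∠[(j4800)² + 444(j4800) + 360000] = ∠[-2.268e+07 + j2.1312e+06] = 174.63°
∠H(j4800) = −174.63° = -174.63°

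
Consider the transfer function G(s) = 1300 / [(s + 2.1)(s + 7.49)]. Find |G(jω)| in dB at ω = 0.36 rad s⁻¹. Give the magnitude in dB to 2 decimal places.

|j0.36 + 2.1| = √(0.36² + 2.1²) = 2.131
|j0.36 + 7.49| = √(0.36² + 7.49²) = 7.499
|G(j0.36)| = 1300 / (2.131 × 7.499) = 81.368
20 log₁₀(81.368) = 38.209 dB

38.21 dB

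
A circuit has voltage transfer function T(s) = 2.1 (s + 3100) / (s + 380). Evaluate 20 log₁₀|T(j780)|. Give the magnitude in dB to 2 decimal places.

|j780 + 3100| = √(780² + 3100²) = 3197
|j780 + 380| = √(780² + 380²) = 867.6
|T(j780)| = 2.1 × 3197 / 867.6 = 7.737
20 log₁₀(7.737) = 17.771 dB

17.77 dB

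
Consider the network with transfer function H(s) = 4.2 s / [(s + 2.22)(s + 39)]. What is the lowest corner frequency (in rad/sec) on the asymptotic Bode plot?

Break frequencies occur at each pole and zero magnitude: 2.22 rad/sec, 39 rad/sec.
The lowest is 2.22 rad/sec.

2.22 rad/sec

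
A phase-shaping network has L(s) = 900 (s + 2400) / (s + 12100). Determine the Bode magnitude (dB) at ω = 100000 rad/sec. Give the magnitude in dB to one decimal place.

59.0 dB

|j100000 + 2400| = √(100000² + 2400²) = 1e+05
|j100000 + 12100| = √(100000² + 12100²) = 1.007e+05
|L(j100000)| = 900 × 1e+05 / 1.007e+05 = 893.74
20 log₁₀(893.74) = 59.02 dB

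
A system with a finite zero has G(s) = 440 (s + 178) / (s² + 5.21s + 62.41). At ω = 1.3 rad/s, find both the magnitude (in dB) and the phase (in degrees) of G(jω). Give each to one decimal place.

|j1.3 + 178| = √(1.3² + 178²) = 178
|(j1.3)² + 5.21(j1.3) + 62.41| = |60.72 + j6.773| = 61.1
|G(j1.3)| = 440 × 178 / 61.1 = 1281.9
20 log₁₀(1281.9) = 62.16 dB
∠(j1.3 + 178) = arctan(1.3/178) = 0.42°
∠[(j1.3)² + 5.21(j1.3) + 62.41] = ∠[60.72 + j6.773] = 6.36°
∠G(j1.3) = 0.42° − 6.36° = -5.95°

|G| = 62.2 dB, ∠G = -5.9°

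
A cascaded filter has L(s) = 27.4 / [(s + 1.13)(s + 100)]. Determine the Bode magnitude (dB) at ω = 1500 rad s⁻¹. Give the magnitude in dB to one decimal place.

-98.3 dB

|j1500 + 1.13| = √(1500² + 1.13²) = 1500
|j1500 + 100| = √(1500² + 100²) = 1503
|L(j1500)| = 27.4 / (1500 × 1503) = 1.2151e-05
20 log₁₀(1.2151e-05) = -98.31 dB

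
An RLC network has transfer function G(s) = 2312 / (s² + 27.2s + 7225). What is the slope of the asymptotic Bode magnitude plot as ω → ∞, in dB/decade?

-40 dB/decade

With 0 zeros and 2 poles, the high-frequency asymptotic slope is 20 × (0 − 2) = -40 dB/decade.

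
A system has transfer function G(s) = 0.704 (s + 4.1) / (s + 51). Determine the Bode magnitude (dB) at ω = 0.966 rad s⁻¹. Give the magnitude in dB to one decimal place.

|j0.966 + 4.1| = √(0.966² + 4.1²) = 4.212
|j0.966 + 51| = √(0.966² + 51²) = 51.01
|G(j0.966)| = 0.704 × 4.212 / 51.01 = 0.058135
20 log₁₀(0.058135) = -24.71 dB

-24.7 dB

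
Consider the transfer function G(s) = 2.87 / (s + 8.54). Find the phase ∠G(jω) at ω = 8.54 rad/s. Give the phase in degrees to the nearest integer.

-45°

∠(j8.54 + 8.54) = arctan(8.54/8.54) = 45.00°
∠G(j8.54) = −45.00° = -45.00°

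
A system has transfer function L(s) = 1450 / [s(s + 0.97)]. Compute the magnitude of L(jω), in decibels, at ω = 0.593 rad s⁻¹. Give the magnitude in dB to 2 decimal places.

|j0.593 + 0.97| = √(0.593² + 0.97²) = 1.137
|j0.593| = 0.593
|L(j0.593)| = 1450 / (1.137 × 0.593) = 2150.7
20 log₁₀(2150.7) = 66.652 dB

66.65 dB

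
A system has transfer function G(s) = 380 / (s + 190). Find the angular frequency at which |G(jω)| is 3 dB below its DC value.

For a single-pole low-pass, the −3 dB point is at the pole: ω = 190 rad s⁻¹.

190 rad s⁻¹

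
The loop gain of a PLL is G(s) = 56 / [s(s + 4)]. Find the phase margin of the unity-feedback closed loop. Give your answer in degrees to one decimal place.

Gain crossover: |G(jω)| = 1 at ω ≈ 6.97 rad/s.
∠G(j6.97) = −90° − arctan(6.97/4) ≈ -150.15°
PM = 180° + (-150.15°) = 29.85°

29.9°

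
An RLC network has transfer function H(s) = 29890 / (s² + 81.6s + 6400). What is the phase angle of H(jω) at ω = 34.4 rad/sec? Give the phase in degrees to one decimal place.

∠[(j34.4)² + 81.6(j34.4) + 6400] = ∠[5216.6 + j2807] = 28.28°
∠H(j34.4) = −28.28° = -28.28°

-28.3 deg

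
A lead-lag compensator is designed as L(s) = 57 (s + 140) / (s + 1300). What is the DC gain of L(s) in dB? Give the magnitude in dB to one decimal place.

15.8 dB

L(0) = 57 × 140 / 1300 = 6.1385
20 log₁₀(6.1385) = 15.76 dB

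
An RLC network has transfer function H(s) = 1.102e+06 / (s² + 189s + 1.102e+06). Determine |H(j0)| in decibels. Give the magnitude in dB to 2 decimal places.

H(0) = 1.102e+06 / 1.102e+06 = 1
20 log₁₀(1) = 0.000 dB

0.00 dB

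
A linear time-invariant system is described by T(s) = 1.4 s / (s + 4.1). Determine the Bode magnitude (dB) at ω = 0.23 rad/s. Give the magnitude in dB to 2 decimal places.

|j0.23| = 0.23
|j0.23 + 4.1| = √(0.23² + 4.1²) = 4.106
|T(j0.23)| = 1.4 × 0.23 / 4.106 = 0.078413
20 log₁₀(0.078413) = -22.112 dB

-22.11 dB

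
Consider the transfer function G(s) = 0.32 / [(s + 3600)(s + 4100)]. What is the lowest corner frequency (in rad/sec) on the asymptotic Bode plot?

Break frequencies occur at each pole and zero magnitude: 3600 rad/sec, 4100 rad/sec.
The lowest is 3600 rad/sec.

3600 rad/sec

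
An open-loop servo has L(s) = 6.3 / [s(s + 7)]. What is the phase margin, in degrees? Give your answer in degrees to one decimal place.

82.7°

Gain crossover: |L(jω)| = 1 at ω ≈ 0.893 rad/sec.
∠L(j0.893) = −90° − arctan(0.893/7) ≈ -97.27°
PM = 180° + (-97.27°) = 82.73°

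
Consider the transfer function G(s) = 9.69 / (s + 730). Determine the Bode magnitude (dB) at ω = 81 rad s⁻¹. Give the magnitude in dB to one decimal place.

|j81 + 730| = √(81² + 730²) = 734.5
|G(j81)| = 9.69 / 734.5 = 0.013193
20 log₁₀(0.013193) = -37.59 dB

-37.6 dB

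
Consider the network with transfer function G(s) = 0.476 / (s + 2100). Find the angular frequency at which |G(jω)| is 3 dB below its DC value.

2100 rad/s

For a single-pole low-pass, the −3 dB point is at the pole: ω = 2100 rad/s.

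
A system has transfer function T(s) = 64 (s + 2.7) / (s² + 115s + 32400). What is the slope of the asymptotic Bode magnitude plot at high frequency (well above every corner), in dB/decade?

With 1 zero and 2 poles, the high-frequency asymptotic slope is 20 × (1 − 2) = -20 dB/decade.

-20 dB/decade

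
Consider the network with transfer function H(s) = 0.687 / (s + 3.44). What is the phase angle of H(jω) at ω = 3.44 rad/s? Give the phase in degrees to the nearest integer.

∠(j3.44 + 3.44) = arctan(3.44/3.44) = 45.00°
∠H(j3.44) = −45.00° = -45.00°

-45 deg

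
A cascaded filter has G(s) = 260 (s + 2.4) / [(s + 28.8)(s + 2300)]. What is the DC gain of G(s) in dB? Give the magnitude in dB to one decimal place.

-40.5 dB

G(0) = 260 × 2.4 / (28.8 × 2300) = 0.0094203
20 log₁₀(0.0094203) = -40.52 dB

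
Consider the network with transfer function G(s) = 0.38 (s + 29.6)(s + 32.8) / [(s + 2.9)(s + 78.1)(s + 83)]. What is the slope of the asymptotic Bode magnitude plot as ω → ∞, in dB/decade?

-20 dB/decade

With 2 zeros and 3 poles, the high-frequency asymptotic slope is 20 × (2 − 3) = -20 dB/decade.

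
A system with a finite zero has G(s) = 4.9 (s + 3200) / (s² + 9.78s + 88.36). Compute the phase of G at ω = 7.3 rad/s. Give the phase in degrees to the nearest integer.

∠(j7.3 + 3200) = arctan(7.3/3200) = 0.13°
∠[(j7.3)² + 9.78(j7.3) + 88.36] = ∠[35.07 + j71.394] = 63.84°
∠G(j7.3) = 0.13° − 63.84° = -63.71°

-64°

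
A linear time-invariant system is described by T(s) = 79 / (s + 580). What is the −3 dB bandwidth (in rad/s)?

For a single-pole low-pass, the −3 dB point is at the pole: ω = 580 rad/s.

580 rad/s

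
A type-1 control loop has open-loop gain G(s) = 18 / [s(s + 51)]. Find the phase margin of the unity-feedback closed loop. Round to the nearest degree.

Gain crossover: |G(jω)| = 1 at ω ≈ 0.353 rad/s.
∠G(j0.353) = −90° − arctan(0.353/51) ≈ -90.40°
PM = 180° + (-90.40°) = 89.60°

90°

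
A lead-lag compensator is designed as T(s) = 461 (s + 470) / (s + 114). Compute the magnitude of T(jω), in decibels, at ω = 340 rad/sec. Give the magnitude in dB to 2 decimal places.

|j340 + 470| = √(340² + 470²) = 580.1
|j340 + 114| = √(340² + 114²) = 358.6
|T(j340)| = 461 × 580.1 / 358.6 = 745.73
20 log₁₀(745.73) = 57.452 dB

57.45 dB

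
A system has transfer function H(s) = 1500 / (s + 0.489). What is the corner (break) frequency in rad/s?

The single real pole at s = −0.489 gives a corner at ω = 0.489 rad/s.

0.489 rad/s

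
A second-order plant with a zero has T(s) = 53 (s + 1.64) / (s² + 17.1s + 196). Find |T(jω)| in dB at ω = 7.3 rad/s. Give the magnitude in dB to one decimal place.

|j7.3 + 1.64| = √(7.3² + 1.64²) = 7.482
|(j7.3)² + 17.1(j7.3) + 196| = |142.71 + j124.83| = 189.6
|T(j7.3)| = 53 × 7.482 / 189.6 = 2.0915
20 log₁₀(2.0915) = 6.41 dB

6.4 dB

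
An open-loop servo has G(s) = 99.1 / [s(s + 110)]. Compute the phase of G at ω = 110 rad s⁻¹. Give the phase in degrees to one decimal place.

∠(j110 + 110) = arctan(110/110) = 45.00°
∠(j110) = 90.00°
∠G(j110) = − (45.00° + 90.00°) = -135.00°

-135.0°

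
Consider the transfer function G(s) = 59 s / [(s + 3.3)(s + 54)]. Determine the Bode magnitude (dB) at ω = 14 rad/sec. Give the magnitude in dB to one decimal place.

0.3 dB

|j14| = 14
|j14 + 3.3| = √(14² + 3.3²) = 14.38
|j14 + 54| = √(14² + 54²) = 55.79
|G(j14)| = 59 × 14 / (14.38 × 55.79) = 1.0294
20 log₁₀(1.0294) = 0.25 dB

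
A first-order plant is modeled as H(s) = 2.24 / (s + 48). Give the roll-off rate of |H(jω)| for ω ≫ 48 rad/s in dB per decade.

With 0 zeros and 1 pole, the high-frequency asymptotic slope is 20 × (0 − 1) = -20 dB/decade.

-20 dB/decade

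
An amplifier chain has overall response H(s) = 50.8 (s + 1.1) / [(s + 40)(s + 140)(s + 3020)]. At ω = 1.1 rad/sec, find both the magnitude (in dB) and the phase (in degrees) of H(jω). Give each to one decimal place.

|H| = -106.6 dB, ∠H = 43.0°

|j1.1 + 1.1| = √(1.1² + 1.1²) = 1.556
|j1.1 + 40| = √(1.1² + 40²) = 40.02
|j1.1 + 140| = √(1.1² + 140²) = 140
|j1.1 + 3020| = √(1.1² + 3020²) = 3020
|H(j1.1)| = 50.8 × 1.556 / (40.02 × 140 × 3020) = 4.6709e-06
20 log₁₀(4.6709e-06) = -106.61 dB
∠(j1.1 + 1.1) = arctan(1.1/1.1) = 45.00°
∠(j1.1 + 40) = arctan(1.1/40) = 1.58°
∠(j1.1 + 140) = arctan(1.1/140) = 0.45°
∠(j1.1 + 3020) = arctan(1.1/3020) = 0.02°
∠H(j1.1) = 45.00° − (1.58° + 0.45° + 0.02°) = 42.95°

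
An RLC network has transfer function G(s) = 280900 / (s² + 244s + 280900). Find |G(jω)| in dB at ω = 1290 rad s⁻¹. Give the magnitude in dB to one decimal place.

-14.1 dB

|(j1290)² + 244(j1290) + 280900| = |-1.3832e+06 + j3.1476e+05| = 1.419e+06
|G(j1290)| = 280900 / 1.419e+06 = 0.19802
20 log₁₀(0.19802) = -14.07 dB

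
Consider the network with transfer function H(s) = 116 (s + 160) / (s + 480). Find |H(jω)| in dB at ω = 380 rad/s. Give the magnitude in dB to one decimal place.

|j380 + 160| = √(380² + 160²) = 412.3
|j380 + 480| = √(380² + 480²) = 612.2
|H(j380)| = 116 × 412.3 / 612.2 = 78.124
20 log₁₀(78.124) = 37.86 dB

37.9 dB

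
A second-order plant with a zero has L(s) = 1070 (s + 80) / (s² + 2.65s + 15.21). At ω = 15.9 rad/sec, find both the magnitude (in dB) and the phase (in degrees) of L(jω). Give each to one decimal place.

|j15.9 + 80| = √(15.9² + 80²) = 81.56
|(j15.9)² + 2.65(j15.9) + 15.21| = |-237.6 + j42.135| = 241.3
|L(j15.9)| = 1070 × 81.56 / 241.3 = 361.67
20 log₁₀(361.67) = 51.17 dB
∠(j15.9 + 80) = arctan(15.9/80) = 11.24°
∠[(j15.9)² + 2.65(j15.9) + 15.21] = ∠[-237.6 + j42.135] = 169.94°
∠L(j15.9) = 11.24° − 169.94° = -158.70°

|L| = 51.2 dB, ∠L = -158.7°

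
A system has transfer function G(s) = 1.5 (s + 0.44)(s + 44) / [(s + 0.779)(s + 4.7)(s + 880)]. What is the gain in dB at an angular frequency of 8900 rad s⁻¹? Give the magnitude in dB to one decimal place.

-75.5 dB

|j8900 + 0.44| = √(8900² + 0.44²) = 8900
|j8900 + 44| = √(8900² + 44²) = 8900
|j8900 + 0.779| = √(8900² + 0.779²) = 8900
|j8900 + 4.7| = √(8900² + 4.7²) = 8900
|j8900 + 880| = √(8900² + 880²) = 8943
|G(j8900)| = 1.5 × 8900 × 8900 / (8900 × 8900 × 8943) = 0.00016772
20 log₁₀(0.00016772) = -75.51 dB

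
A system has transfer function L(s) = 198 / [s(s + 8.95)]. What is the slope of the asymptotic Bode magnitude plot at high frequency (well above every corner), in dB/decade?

-40 dB/decade

With 0 zeros and 2 poles, the high-frequency asymptotic slope is 20 × (0 − 2) = -40 dB/decade.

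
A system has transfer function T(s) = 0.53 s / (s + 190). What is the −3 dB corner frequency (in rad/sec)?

190 rad/sec

For a single-pole high-pass, the −3 dB point is at the pole: ω = 190 rad/sec.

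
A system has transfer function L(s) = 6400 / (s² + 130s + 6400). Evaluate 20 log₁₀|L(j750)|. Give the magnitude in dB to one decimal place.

|(j750)² + 130(j750) + 6400| = |-5.561e+05 + j97500| = 5.646e+05
|L(j750)| = 6400 / 5.646e+05 = 0.011336
20 log₁₀(0.011336) = -38.91 dB

-38.9 dB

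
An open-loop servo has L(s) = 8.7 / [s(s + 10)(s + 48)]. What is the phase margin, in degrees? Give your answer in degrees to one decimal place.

89.9°

Gain crossover: |L(jω)| = 1 at ω ≈ 0.0181 rad/sec.
∠L(j0.0181) = −90° − arctan(0.0181/10) − arctan(0.0181/48) ≈ -90.13°
PM = 180° + (-90.13°) = 89.87°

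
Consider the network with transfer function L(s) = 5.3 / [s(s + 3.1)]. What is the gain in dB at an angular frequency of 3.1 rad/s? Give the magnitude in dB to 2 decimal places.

-8.18 dB

|j3.1 + 3.1| = √(3.1² + 3.1²) = 4.384
|j3.1| = 3.1
|L(j3.1)| = 5.3 / (4.384 × 3.1) = 0.38998
20 log₁₀(0.38998) = -8.179 dB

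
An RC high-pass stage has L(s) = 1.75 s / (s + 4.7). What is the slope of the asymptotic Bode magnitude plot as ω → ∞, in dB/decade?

With 1 zero and 1 pole, the high-frequency asymptotic slope is 20 × (1 − 1) = 0 dB/decade.

0 dB/decade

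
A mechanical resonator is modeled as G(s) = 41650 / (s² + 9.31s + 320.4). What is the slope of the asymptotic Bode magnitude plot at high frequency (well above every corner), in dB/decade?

-40 dB/decade

With 0 zeros and 2 poles, the high-frequency asymptotic slope is 20 × (0 − 2) = -40 dB/decade.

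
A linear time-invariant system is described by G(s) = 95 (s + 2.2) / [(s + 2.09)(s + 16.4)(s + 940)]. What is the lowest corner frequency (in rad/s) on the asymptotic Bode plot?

2.09 rad/s

Break frequencies occur at each pole and zero magnitude: 2.09 rad/s, 2.2 rad/s, 16.4 rad/s, 940 rad/s.
The lowest is 2.09 rad/s.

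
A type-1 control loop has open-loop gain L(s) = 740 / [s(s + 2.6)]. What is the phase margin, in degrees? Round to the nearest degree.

5°

Gain crossover: |L(jω)| = 1 at ω ≈ 27.1 rad/sec.
∠L(j27.1) = −90° − arctan(27.1/2.6) ≈ -174.53°
PM = 180° + (-174.53°) = 5.47°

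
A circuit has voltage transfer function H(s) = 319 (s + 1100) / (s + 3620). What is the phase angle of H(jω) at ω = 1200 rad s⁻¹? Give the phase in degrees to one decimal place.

29.1°

∠(j1200 + 1100) = arctan(1200/1100) = 47.49°
∠(j1200 + 3620) = arctan(1200/3620) = 18.34°
∠H(j1200) = 47.49° − 18.34° = 29.15°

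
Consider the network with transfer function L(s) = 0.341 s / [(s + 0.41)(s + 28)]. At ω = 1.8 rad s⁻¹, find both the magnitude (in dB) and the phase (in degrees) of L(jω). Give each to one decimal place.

|L| = -38.5 dB, ∠L = 9.2°

|j1.8| = 1.8
|j1.8 + 0.41| = √(1.8² + 0.41²) = 1.846
|j1.8 + 28| = √(1.8² + 28²) = 28.06
|L(j1.8)| = 0.341 × 1.8 / (1.846 × 28.06) = 0.01185
20 log₁₀(0.01185) = -38.53 dB
∠(j1.8) = 90.00°
∠(j1.8 + 0.41) = arctan(1.8/0.41) = 77.17°
∠(j1.8 + 28) = arctan(1.8/28) = 3.68°
∠L(j1.8) = 90.00° − (77.17° + 3.68°) = 9.15°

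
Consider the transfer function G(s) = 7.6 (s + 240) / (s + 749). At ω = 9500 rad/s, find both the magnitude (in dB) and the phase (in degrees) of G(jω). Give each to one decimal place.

|G| = 17.6 dB, ∠G = 3.1°

|j9500 + 240| = √(9500² + 240²) = 9503
|j9500 + 749| = √(9500² + 749²) = 9529
|G(j9500)| = 7.6 × 9503 / 9529 = 7.5789
20 log₁₀(7.5789) = 17.59 dB
∠(j9500 + 240) = arctan(9500/240) = 88.55°
∠(j9500 + 749) = arctan(9500/749) = 85.49°
∠G(j9500) = 88.55° − 85.49° = 3.06°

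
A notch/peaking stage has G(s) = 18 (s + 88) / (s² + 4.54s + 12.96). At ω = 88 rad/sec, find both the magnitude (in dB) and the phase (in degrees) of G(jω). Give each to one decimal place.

|G| = -10.8 dB, ∠G = -132.0°

|j88 + 88| = √(88² + 88²) = 124.5
|(j88)² + 4.54(j88) + 12.96| = |-7731 + j399.52| = 7741
|G(j88)| = 18 × 124.5 / 7741 = 0.28937
20 log₁₀(0.28937) = -10.77 dB
∠(j88 + 88) = arctan(88/88) = 45.00°
∠[(j88)² + 4.54(j88) + 12.96] = ∠[-7731 + j399.52] = 177.04°
∠G(j88) = 45.00° − 177.04° = -132.04°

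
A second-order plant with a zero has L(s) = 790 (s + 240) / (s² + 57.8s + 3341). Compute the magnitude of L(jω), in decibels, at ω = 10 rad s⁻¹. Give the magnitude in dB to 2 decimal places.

|j10 + 240| = √(10² + 240²) = 240.2
|(j10)² + 57.8(j10) + 3341| = |3241 + j578| = 3292
|L(j10)| = 790 × 240.2 / 3292 = 57.642
20 log₁₀(57.642) = 35.215 dB

35.21 dB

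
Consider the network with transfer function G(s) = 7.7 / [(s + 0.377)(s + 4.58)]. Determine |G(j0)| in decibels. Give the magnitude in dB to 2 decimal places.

12.99 dB

G(0) = 7.7 / (0.377 × 4.58) = 4.4595
20 log₁₀(4.4595) = 12.986 dB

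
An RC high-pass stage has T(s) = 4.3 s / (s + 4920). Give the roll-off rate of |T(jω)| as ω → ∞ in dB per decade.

0 dB/decade

With 1 zero and 1 pole, the high-frequency asymptotic slope is 20 × (1 − 1) = 0 dB/decade.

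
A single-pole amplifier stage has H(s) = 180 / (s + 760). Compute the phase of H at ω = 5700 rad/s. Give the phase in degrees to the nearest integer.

∠(j5700 + 760) = arctan(5700/760) = 82.41°
∠H(j5700) = −82.41° = -82.41°

-82°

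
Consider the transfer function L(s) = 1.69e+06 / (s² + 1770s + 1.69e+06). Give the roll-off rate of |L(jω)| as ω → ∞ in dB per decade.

With 0 zeros and 2 poles, the high-frequency asymptotic slope is 20 × (0 − 2) = -40 dB/decade.

-40 dB/decade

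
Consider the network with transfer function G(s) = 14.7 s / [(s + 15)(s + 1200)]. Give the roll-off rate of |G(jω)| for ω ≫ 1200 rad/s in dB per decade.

-20 dB/decade

With 1 zero and 2 poles, the high-frequency asymptotic slope is 20 × (1 − 2) = -20 dB/decade.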